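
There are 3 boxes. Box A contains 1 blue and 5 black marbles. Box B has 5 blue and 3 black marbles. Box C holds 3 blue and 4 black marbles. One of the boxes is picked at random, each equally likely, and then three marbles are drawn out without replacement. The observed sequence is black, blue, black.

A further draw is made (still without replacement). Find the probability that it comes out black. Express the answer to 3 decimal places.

0.632

Compute the likelihood of the observed sequence for each case: P(data | box A) = (5/6)(1/5)(4/4) = 0.16667; P(data | box B) = (3/8)(5/7)(2/6) = 0.089286; P(data | box C) = (4/7)(3/6)(3/5) = 0.17143.
Weighting by the prior gives 1/3 · 0.16667 = 0.055556, 1/3 · 0.089286 = 0.029762, 1/3 · 0.17143 = 0.057143; these sum to 0.14246.
The posterior is then P(box A | data) = 0.38997, P(box B | data) = 0.20891, P(box C | data) = 0.40111.
Averaging over the posterior, P(black next | data) = (1)(0.38997) + (1/5)(0.20891) + (1/2)(0.40111) = 0.63231.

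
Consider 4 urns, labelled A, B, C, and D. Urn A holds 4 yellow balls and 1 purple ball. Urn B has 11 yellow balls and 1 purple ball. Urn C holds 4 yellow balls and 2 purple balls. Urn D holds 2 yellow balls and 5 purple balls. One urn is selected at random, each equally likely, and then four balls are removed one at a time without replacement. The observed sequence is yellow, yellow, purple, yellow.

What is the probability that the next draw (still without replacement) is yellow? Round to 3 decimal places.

0.840

Compute the likelihood of the observed sequence for each case: P(data | urn A) = (4/5)(3/4)(1/3)(2/2) = 1/5; P(data | urn B) = (11/12)(10/11)(1/10)(9/9) = 1/12; P(data | urn C) = (4/6)(3/5)(2/4)(2/3) = 2/15; P(data | urn D) = (2/7)(1/6)(5/5)(0/4) = 0.
The prior-weighted likelihoods are 1/4 · 1/5 = 1/20, 1/4 · 1/12 = 1/48, 1/4 · 2/15 = 1/30, 1/4 · 0 = 0; summing to 5/48.
The posterior is then P(urn A | data) = 12/25, P(urn B | data) = 1/5, P(urn C | data) = 8/25, P(urn D | data) = 0.
The predictive probability is P(yellow next | data) = (1)(12/25) + (1)(1/5) + (1/2)(8/25) = 21/25.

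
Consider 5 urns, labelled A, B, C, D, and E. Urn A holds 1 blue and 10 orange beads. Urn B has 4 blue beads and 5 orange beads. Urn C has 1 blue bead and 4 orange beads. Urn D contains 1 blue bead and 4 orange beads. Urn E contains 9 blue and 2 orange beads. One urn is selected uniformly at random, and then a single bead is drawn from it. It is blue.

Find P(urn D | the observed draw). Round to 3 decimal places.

Compute the likelihood of this draw for each case: P(data | urn A) = (1/11) = 0.090909; P(data | urn B) = (4/9) = 0.44444; P(data | urn C) = (1/5) = 0.2; P(data | urn D) = (1/5) = 0.2; P(data | urn E) = (9/11) = 0.81818.
Multiplying each by its prior: 1/5 · 0.090909 = 0.018182, 1/5 · 0.44444 = 0.088889, 1/5 · 0.2 = 0.04, 1/5 · 0.2 = 0.04, 1/5 · 0.81818 = 0.16364; these sum to 0.35071.
So P(urn D | data) = (0.04) / (0.35071) = 0.11406.

0.114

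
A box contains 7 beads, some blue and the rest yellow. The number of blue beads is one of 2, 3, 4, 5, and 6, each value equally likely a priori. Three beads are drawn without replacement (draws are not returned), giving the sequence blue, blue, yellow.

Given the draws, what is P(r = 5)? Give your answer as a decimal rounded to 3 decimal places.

Under each hypothesis, the probability of the observed sequence is: P(data | r = 2) = (2/7)(1/6)(5/5) = 1/21; P(data | r = 3) = (3/7)(2/6)(4/5) = 4/35; P(data | r = 4) = (4/7)(3/6)(3/5) = 6/35; P(data | r = 5) = (5/7)(4/6)(2/5) = 4/21; P(data | r = 6) = (6/7)(5/6)(1/5) = 1/7.
Multiplying each by its prior: 1/5 · 1/21 = 1/105, 1/5 · 4/35 = 4/175, 1/5 · 6/35 = 6/175, 1/5 · 4/21 = 4/105, 1/5 · 1/7 = 1/35; with total 2/15.
Hence P(r = 5 | data) = (4/105) / (2/15) = 2/7.

0.286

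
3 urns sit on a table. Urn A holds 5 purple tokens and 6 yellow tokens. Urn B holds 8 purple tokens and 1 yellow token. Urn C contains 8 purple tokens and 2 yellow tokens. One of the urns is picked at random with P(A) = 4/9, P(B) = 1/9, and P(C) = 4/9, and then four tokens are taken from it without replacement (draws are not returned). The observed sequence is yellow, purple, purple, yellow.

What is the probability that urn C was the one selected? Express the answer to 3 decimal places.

Compute the likelihood of the observed sequence for each case: P(data | urn A) = (6/11)(5/10)(4/9)(5/8) = 0.075758; P(data | urn B) = (1/9)(8/8)(7/7)(0/6) = 0; P(data | urn C) = (2/10)(8/9)(7/8)(1/7) = 0.022222.
Weighting by the prior gives 4/9 · 0.075758 = 0.03367, 1/9 · 0 = 0, 4/9 · 0.022222 = 0.0098765; with total 0.043547.
Therefore the posterior P(urn C | data) = (0.0098765) / (0.043547) = 0.2268.

0.227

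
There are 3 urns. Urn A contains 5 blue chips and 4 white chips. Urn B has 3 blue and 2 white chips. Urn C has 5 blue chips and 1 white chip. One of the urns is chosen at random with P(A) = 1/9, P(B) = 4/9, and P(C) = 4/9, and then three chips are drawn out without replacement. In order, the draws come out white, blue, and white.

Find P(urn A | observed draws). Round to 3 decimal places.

Under each hypothesis, the probability of the observed sequence is: P(data | urn A) = (4/9)(5/8)(3/7) = 0.11905; P(data | urn B) = (2/5)(3/4)(1/3) = 0.1; P(data | urn C) = (1/6)(5/5)(0/4) = 0.
The prior-weighted likelihoods are 1/9 · 0.11905 = 0.013228, 4/9 · 0.1 = 0.044444, 4/9 · 0 = 0; with total 0.057672.
So P(urn A | data) = (0.013228) / (0.057672) = 0.22936.

0.229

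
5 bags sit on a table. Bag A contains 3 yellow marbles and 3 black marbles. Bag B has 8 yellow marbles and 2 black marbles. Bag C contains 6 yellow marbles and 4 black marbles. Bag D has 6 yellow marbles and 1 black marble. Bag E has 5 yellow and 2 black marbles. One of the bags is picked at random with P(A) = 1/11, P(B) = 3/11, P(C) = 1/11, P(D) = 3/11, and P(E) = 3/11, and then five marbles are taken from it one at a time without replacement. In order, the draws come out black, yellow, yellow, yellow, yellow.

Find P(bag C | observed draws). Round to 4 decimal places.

Under each hypothesis, the probability of the observed sequence is: P(data | bag A) = (3/6)(3/5)(2/4)(1/3)(0/2) = 0; P(data | bag B) = (2/10)(8/9)(7/8)(6/7)(5/6) = 1/9; P(data | bag C) = (4/10)(6/9)(5/8)(4/7)(3/6) = 1/21; P(data | bag D) = (1/7)(6/6)(5/5)(4/4)(3/3) = 1/7; P(data | bag E) = (2/7)(5/6)(4/5)(3/4)(2/3) = 2/21.
The prior-weighted likelihoods are 1/11 · 0 = 0, 3/11 · 1/9 = 1/33, 1/11 · 1/21 = 1/231, 3/11 · 1/7 = 3/77, 3/11 · 2/21 = 2/77; summing to 23/231.
Hence P(bag C | data) = (1/231) / (23/231) = 1/23.

0.0435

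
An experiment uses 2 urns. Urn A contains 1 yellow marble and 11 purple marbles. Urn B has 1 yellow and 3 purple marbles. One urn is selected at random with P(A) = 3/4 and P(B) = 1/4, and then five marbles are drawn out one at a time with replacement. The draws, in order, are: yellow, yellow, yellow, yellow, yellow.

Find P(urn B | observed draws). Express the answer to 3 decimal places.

0.988

The likelihood of the observed sequence under each hypothesis: P(data | urn A) = (1/12)(1/12)(1/12)(1/12)(1/12) = 4.0188e-06; P(data | urn B) = (1/4)(1/4)(1/4)(1/4)(1/4) = 0.00097656.
Multiplying each by its prior: 3/4 · 4.0188e-06 = 3.0141e-06, 1/4 · 0.00097656 = 0.00024414; with total 0.00024715.
By Bayes' rule, P(urn B | data) = (0.00024414) / (0.00024715) = 0.9878.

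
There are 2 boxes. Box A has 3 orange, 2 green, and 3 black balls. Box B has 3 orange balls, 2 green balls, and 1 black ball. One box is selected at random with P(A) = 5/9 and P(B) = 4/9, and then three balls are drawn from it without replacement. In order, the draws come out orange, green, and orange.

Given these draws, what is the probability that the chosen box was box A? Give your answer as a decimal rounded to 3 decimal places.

0.309

For each hypothesis, P(data | H) works out to: P(data | box A) = (3/8)(2/7)(2/6) = 1/28; P(data | box B) = (3/6)(2/5)(2/4) = 1/10.
Weighting by the prior gives 5/9 · 1/28 = 5/252, 4/9 · 1/10 = 2/45; these sum to 9/140.
By Bayes' rule, P(box A | data) = (5/252) / (9/140) = 25/81.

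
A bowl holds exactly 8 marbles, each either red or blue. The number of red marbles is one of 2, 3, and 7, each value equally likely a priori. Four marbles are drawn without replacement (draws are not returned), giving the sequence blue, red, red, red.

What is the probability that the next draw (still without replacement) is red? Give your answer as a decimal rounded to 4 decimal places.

0.8750

Compute the likelihood of the observed sequence for each case: P(data | r = 2) = (6/8)(2/7)(1/6)(0/5) = 0; P(data | r = 3) = (5/8)(3/7)(2/6)(1/5) = 1/56; P(data | r = 7) = (1/8)(7/7)(6/6)(5/5) = 1/8.
The prior-weighted likelihoods are 1/3 · 0 = 0, 1/3 · 1/56 = 1/168, 1/3 · 1/8 = 1/24; with total 1/21.
Normalising, the posterior is P(r = 2 | data) = 0, P(r = 3 | data) = 1/8, P(r = 7 | data) = 7/8.
So P(red next | data) = Σ P(red next | H) P(H | data) = (0)(1/8) + (1)(7/8) = 7/8.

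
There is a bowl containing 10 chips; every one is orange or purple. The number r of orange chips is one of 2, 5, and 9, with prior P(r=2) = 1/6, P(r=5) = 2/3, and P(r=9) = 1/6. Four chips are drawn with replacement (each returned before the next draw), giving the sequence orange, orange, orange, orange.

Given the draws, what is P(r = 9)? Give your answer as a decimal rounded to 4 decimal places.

Compute the likelihood of the observed sequence for each case: P(data | r = 2) = (2/10)(2/10)(2/10)(2/10) = 0.0016; P(data | r = 5) = (5/10)(5/10)(5/10)(5/10) = 0.0625; P(data | r = 9) = (9/10)(9/10)(9/10)(9/10) = 0.6561.
Weighting by the prior gives 1/6 · 0.0016 = 0.00026667, 2/3 · 0.0625 = 0.041667, 1/6 · 0.6561 = 0.10935; these sum to 0.15128.
Therefore the posterior P(r = 9 | data) = (0.10935) / (0.15128) = 0.72282.

0.7228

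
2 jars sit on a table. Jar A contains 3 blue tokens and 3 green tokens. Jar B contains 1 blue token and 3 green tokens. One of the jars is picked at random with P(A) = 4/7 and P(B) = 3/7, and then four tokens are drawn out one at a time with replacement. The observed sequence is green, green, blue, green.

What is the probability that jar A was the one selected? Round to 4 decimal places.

The likelihood of the observed sequence under each hypothesis: P(data | jar A) = (3/6)(3/6)(3/6)(3/6) = 0.0625; P(data | jar B) = (3/4)(3/4)(1/4)(3/4) = 0.10547.
Weighting by the prior gives 4/7 · 0.0625 = 0.035714, 3/7 · 0.10547 = 0.045201; these sum to 0.080915.
By Bayes' rule, P(jar A | data) = (0.035714) / (0.080915) = 0.44138.

0.4414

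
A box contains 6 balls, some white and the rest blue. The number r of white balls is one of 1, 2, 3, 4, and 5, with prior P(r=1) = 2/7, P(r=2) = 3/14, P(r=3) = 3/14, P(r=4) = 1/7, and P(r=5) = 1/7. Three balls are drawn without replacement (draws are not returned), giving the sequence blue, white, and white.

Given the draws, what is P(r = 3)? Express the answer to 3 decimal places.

For each hypothesis, P(data | H) works out to: P(data | r = 1) = (5/6)(1/5)(0/4) = 0; P(data | r = 2) = (4/6)(2/5)(1/4) = 1/15; P(data | r = 3) = (3/6)(3/5)(2/4) = 3/20; P(data | r = 4) = (2/6)(4/5)(3/4) = 1/5; P(data | r = 5) = (1/6)(5/5)(4/4) = 1/6.
The prior-weighted likelihoods are 2/7 · 0 = 0, 3/14 · 1/15 = 1/70, 3/14 · 3/20 = 9/280, 1/7 · 1/5 = 1/35, 1/7 · 1/6 = 1/42; these sum to 83/840.
Therefore the posterior P(r = 3 | data) = (9/280) / (83/840) = 27/83.

0.325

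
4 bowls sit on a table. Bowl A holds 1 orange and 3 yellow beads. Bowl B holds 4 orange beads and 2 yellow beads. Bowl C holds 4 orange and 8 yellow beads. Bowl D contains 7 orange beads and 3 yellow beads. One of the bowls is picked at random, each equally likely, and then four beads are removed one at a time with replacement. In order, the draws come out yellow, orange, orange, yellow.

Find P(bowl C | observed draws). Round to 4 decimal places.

0.2774

The likelihood of the observed sequence under each hypothesis: P(data | bowl A) = (3/4)(1/4)(1/4)(3/4) = 0.035156; P(data | bowl B) = (2/6)(4/6)(4/6)(2/6) = 0.049383; P(data | bowl C) = (8/12)(4/12)(4/12)(8/12) = 0.049383; P(data | bowl D) = (3/10)(7/10)(7/10)(3/10) = 0.0441.
Multiplying each by its prior: 1/4 · 0.035156 = 0.0087891, 1/4 · 0.049383 = 0.012346, 1/4 · 0.049383 = 0.012346, 1/4 · 0.0441 = 0.011025; with total 0.044505.
Therefore the posterior P(bowl C | data) = (0.012346) / (0.044505) = 0.2774.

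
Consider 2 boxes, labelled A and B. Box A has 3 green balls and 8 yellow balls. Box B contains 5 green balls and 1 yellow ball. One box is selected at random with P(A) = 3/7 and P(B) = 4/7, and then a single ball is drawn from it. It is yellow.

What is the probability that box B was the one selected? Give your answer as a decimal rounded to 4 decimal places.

For each hypothesis, P(data | H) works out to: P(data | box A) = (8/11) = 8/11; P(data | box B) = (1/6) = 1/6.
Weighting by the prior gives 3/7 · 8/11 = 24/77, 4/7 · 1/6 = 2/21; these sum to 94/231.
By Bayes' rule, P(box B | data) = (2/21) / (94/231) = 11/47.

0.2340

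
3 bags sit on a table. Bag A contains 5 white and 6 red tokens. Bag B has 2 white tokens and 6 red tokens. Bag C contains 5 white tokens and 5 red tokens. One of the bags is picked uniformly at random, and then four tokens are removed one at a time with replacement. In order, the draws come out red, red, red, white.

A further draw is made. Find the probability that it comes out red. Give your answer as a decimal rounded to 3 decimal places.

0.623

Compute the likelihood of the observed sequence for each case: P(data | bag A) = (6/11)(6/11)(6/11)(5/11) = 0.073765; P(data | bag B) = (6/8)(6/8)(6/8)(2/8) = 0.10547; P(data | bag C) = (5/10)(5/10)(5/10)(5/10) = 0.0625.
Weighting by the prior gives 1/3 · 0.073765 = 0.024588, 1/3 · 0.10547 = 0.035156, 1/3 · 0.0625 = 0.020833; these sum to 0.080578.
The posterior is then P(bag A | data) = 0.30515, P(bag B | data) = 0.4363, P(bag C | data) = 0.25855.
The predictive probability is P(red next | data) = (6/11)(0.30515) + (3/4)(0.4363) + (1/2)(0.25855) = 0.62295.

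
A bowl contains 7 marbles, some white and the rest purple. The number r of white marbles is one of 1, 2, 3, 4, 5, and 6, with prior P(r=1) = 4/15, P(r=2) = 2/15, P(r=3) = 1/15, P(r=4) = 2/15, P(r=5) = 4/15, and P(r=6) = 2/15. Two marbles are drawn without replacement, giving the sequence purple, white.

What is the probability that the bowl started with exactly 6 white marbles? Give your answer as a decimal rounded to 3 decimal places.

For each hypothesis, P(data | H) works out to: P(data | r = 1) = (6/7)(1/6) = 1/7; P(data | r = 2) = (5/7)(2/6) = 5/21; P(data | r = 3) = (4/7)(3/6) = 2/7; P(data | r = 4) = (3/7)(4/6) = 2/7; P(data | r = 5) = (2/7)(5/6) = 5/21; P(data | r = 6) = (1/7)(6/6) = 1/7.
The prior-weighted likelihoods are 4/15 · 1/7 = 4/105, 2/15 · 5/21 = 2/63, 1/15 · 2/7 = 2/105, 2/15 · 2/7 = 4/105, 4/15 · 5/21 = 4/63, 2/15 · 1/7 = 2/105; with total 22/105.
By Bayes' rule, P(r = 6 | data) = (2/105) / (22/105) = 1/11.

0.091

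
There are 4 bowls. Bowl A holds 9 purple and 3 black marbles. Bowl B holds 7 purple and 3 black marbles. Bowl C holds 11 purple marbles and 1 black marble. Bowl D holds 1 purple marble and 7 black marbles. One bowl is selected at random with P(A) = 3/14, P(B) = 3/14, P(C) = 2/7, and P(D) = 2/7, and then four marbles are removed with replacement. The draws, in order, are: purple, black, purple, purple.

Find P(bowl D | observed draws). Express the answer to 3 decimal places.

Compute the likelihood of the observed sequence for each case: P(data | bowl A) = (9/12)(3/12)(9/12)(9/12) = 0.10547; P(data | bowl B) = (7/10)(3/10)(7/10)(7/10) = 0.1029; P(data | bowl C) = (11/12)(1/12)(11/12)(11/12) = 0.064188; P(data | bowl D) = (1/8)(7/8)(1/8)(1/8) = 0.001709.
Weighting by the prior gives 3/14 · 0.10547 = 0.0226, 3/14 · 0.1029 = 0.02205, 2/7 · 0.064188 = 0.018339, 2/7 · 0.001709 = 0.00048828; summing to 0.063478.
Hence P(bowl D | data) = (0.00048828) / (0.063478) = 0.0076921.

0.008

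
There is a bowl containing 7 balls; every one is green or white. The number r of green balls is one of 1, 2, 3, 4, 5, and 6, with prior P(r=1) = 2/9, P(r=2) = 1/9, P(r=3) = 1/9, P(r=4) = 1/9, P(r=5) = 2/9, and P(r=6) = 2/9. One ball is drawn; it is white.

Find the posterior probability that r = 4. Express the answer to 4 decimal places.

The likelihood of this draw under each hypothesis: P(data | r = 1) = (6/7) = 6/7; P(data | r = 2) = (5/7) = 5/7; P(data | r = 3) = (4/7) = 4/7; P(data | r = 4) = (3/7) = 3/7; P(data | r = 5) = (2/7) = 2/7; P(data | r = 6) = (1/7) = 1/7.
Weighting by the prior gives 2/9 · 6/7 = 4/21, 1/9 · 5/7 = 5/63, 1/9 · 4/7 = 4/63, 1/9 · 3/7 = 1/21, 2/9 · 2/7 = 4/63, 2/9 · 1/7 = 2/63; summing to 10/21.
Hence P(r = 4 | data) = (1/21) / (10/21) = 1/10.

0.1000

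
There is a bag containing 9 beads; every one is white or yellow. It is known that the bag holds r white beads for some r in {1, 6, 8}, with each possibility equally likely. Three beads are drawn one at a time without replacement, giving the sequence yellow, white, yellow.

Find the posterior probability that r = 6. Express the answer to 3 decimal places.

0.391

Under each hypothesis, the probability of the observed sequence is: P(data | r = 1) = (8/9)(1/8)(7/7) = 1/9; P(data | r = 6) = (3/9)(6/8)(2/7) = 1/14; P(data | r = 8) = (1/9)(8/8)(0/7) = 0.
Multiplying each by its prior: 1/3 · 1/9 = 1/27, 1/3 · 1/14 = 1/42, 1/3 · 0 = 0; summing to 23/378.
Hence P(r = 6 | data) = (1/42) / (23/378) = 9/23.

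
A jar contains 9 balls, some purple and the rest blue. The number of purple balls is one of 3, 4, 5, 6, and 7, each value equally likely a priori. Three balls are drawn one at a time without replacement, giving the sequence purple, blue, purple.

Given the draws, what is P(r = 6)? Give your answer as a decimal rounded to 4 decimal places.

0.2571

Compute the likelihood of the observed sequence for each case: P(data | r = 3) = (3/9)(6/8)(2/7) = 1/14; P(data | r = 4) = (4/9)(5/8)(3/7) = 5/42; P(data | r = 5) = (5/9)(4/8)(4/7) = 10/63; P(data | r = 6) = (6/9)(3/8)(5/7) = 5/28; P(data | r = 7) = (7/9)(2/8)(6/7) = 1/6.
The prior-weighted likelihoods are 1/5 · 1/14 = 1/70, 1/5 · 5/42 = 1/42, 1/5 · 10/63 = 2/63, 1/5 · 5/28 = 1/28, 1/5 · 1/6 = 1/30; summing to 5/36.
So P(r = 6 | data) = (1/28) / (5/36) = 9/35.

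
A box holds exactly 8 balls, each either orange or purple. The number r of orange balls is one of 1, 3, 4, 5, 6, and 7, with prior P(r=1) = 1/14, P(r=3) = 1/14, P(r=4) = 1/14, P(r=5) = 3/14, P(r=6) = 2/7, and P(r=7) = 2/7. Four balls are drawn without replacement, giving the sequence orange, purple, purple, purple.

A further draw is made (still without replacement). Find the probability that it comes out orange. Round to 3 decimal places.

Compute the likelihood of the observed sequence for each case: P(data | r = 1) = (1/8)(7/7)(6/6)(5/5) = 1/8; P(data | r = 3) = (3/8)(5/7)(4/6)(3/5) = 3/28; P(data | r = 4) = (4/8)(4/7)(3/6)(2/5) = 2/35; P(data | r = 5) = (5/8)(3/7)(2/6)(1/5) = 1/56; P(data | r = 6) = (6/8)(2/7)(1/6)(0/5) = 0; P(data | r = 7) = (7/8)(1/7)(0/6) = 0.
Weighting by the prior gives 1/14 · 1/8 = 1/112, 1/14 · 3/28 = 3/392, 1/14 · 2/35 = 1/245, 3/14 · 1/56 = 3/784, 2/7 · 0 = 0, 2/7 · 0 = 0; with total 6/245.
The posterior is then P(r = 1 | data) = 35/96, P(r = 3 | data) = 5/16, P(r = 4 | data) = 1/6, P(r = 5 | data) = 5/32, P(r = 6 | data) = 0, P(r = 7 | data) = 0.
Averaging over the posterior, P(orange next | data) = (0)(35/96) + (1/2)(5/16) + (3/4)(1/6) + (1)(5/32) = 7/16.

0.438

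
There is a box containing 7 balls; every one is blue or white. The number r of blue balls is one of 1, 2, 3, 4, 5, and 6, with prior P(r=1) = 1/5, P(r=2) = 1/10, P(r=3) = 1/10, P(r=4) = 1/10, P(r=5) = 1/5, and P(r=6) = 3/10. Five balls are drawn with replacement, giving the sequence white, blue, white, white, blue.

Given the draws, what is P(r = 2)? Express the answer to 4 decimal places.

0.2042

The likelihood of the observed sequence under each hypothesis: P(data | r = 1) = (6/7)(1/7)(6/7)(6/7)(1/7) = 0.012852; P(data | r = 2) = (5/7)(2/7)(5/7)(5/7)(2/7) = 0.02975; P(data | r = 3) = (4/7)(3/7)(4/7)(4/7)(3/7) = 0.034271; P(data | r = 4) = (3/7)(4/7)(3/7)(3/7)(4/7) = 0.025704; P(data | r = 5) = (2/7)(5/7)(2/7)(2/7)(5/7) = 0.0119; P(data | r = 6) = (1/7)(6/7)(1/7)(1/7)(6/7) = 0.002142.
Multiplying each by its prior: 1/5 · 0.012852 = 0.0025704, 1/10 · 0.02975 = 0.002975, 1/10 · 0.034271 = 0.0034271, 1/10 · 0.025704 = 0.0025704, 1/5 · 0.0119 = 0.00238, 3/10 · 0.002142 = 0.00064259; with total 0.014565.
Hence P(r = 2 | data) = (0.002975) / (0.014565) = 0.20425.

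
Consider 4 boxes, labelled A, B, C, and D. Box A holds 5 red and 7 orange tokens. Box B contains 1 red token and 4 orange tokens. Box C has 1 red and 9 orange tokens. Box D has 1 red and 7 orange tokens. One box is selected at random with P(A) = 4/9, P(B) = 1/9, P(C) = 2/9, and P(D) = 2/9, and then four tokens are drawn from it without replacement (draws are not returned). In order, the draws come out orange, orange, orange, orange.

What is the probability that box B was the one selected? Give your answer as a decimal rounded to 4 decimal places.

Under each hypothesis, the probability of the observed sequence is: P(data | box A) = (7/12)(6/11)(5/10)(4/9) = 0.070707; P(data | box B) = (4/5)(3/4)(2/3)(1/2) = 0.2; P(data | box C) = (9/10)(8/9)(7/8)(6/7) = 0.6; P(data | box D) = (7/8)(6/7)(5/6)(4/5) = 0.5.
The prior-weighted likelihoods are 4/9 · 0.070707 = 0.031425, 1/9 · 0.2 = 0.022222, 2/9 · 0.6 = 0.13333, 2/9 · 0.5 = 0.11111; with total 0.29809.
By Bayes' rule, P(box B | data) = (0.022222) / (0.29809) = 0.074548.

0.0745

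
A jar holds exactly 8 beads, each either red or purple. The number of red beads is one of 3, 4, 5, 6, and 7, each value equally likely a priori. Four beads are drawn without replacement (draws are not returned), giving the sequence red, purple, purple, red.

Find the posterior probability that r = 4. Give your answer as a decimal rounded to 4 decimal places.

For each hypothesis, P(data | H) works out to: P(data | r = 3) = (3/8)(5/7)(4/6)(2/5) = 1/14; P(data | r = 4) = (4/8)(4/7)(3/6)(3/5) = 3/35; P(data | r = 5) = (5/8)(3/7)(2/6)(4/5) = 1/14; P(data | r = 6) = (6/8)(2/7)(1/6)(5/5) = 1/28; P(data | r = 7) = (7/8)(1/7)(0/6) = 0.
The prior-weighted likelihoods are 1/5 · 1/14 = 1/70, 1/5 · 3/35 = 3/175, 1/5 · 1/14 = 1/70, 1/5 · 1/28 = 1/140, 1/5 · 0 = 0; summing to 37/700.
So P(r = 4 | data) = (3/175) / (37/700) = 12/37.

0.3243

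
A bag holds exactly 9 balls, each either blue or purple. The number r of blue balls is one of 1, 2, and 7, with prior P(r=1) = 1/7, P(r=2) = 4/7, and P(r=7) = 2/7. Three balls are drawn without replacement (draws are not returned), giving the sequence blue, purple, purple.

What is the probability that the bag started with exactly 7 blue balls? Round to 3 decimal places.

For each hypothesis, P(data | H) works out to: P(data | r = 1) = (1/9)(8/8)(7/7) = 1/9; P(data | r = 2) = (2/9)(7/8)(6/7) = 1/6; P(data | r = 7) = (7/9)(2/8)(1/7) = 1/36.
Multiplying each by its prior: 1/7 · 1/9 = 1/63, 4/7 · 1/6 = 2/21, 2/7 · 1/36 = 1/126; summing to 5/42.
Hence P(r = 7 | data) = (1/126) / (5/42) = 1/15.

0.067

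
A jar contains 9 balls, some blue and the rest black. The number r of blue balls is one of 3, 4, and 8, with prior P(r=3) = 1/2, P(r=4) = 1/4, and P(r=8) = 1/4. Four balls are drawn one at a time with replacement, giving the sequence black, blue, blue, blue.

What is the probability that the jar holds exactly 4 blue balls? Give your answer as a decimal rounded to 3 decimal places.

The likelihood of the observed sequence under each hypothesis: P(data | r = 3) = (6/9)(3/9)(3/9)(3/9) = 0.024691; P(data | r = 4) = (5/9)(4/9)(4/9)(4/9) = 0.048773; P(data | r = 8) = (1/9)(8/9)(8/9)(8/9) = 0.078037.
Weighting by the prior gives 1/2 · 0.024691 = 0.012346, 1/4 · 0.048773 = 0.012193, 1/4 · 0.078037 = 0.019509; these sum to 0.044048.
By Bayes' rule, P(r = 4 | data) = (0.012193) / (0.044048) = 0.27682.

0.277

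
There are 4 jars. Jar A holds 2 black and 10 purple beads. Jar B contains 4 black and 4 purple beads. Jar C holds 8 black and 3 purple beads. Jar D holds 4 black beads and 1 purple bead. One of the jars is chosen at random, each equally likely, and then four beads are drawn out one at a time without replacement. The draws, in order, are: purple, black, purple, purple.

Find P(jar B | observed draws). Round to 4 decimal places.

0.3099

Under each hypothesis, the probability of the observed sequence is: P(data | jar A) = (10/12)(2/11)(9/10)(8/9) = 0.12121; P(data | jar B) = (4/8)(4/7)(3/6)(2/5) = 0.057143; P(data | jar C) = (3/11)(8/10)(2/9)(1/8) = 0.0060606; P(data | jar D) = (1/5)(4/4)(0/3) = 0.
The prior-weighted likelihoods are 1/4 · 0.12121 = 0.030303, 1/4 · 0.057143 = 0.014286, 1/4 · 0.0060606 = 0.0015152, 1/4 · 0 = 0; with total 0.046104.
Therefore the posterior P(jar B | data) = (0.014286) / (0.046104) = 0.30986.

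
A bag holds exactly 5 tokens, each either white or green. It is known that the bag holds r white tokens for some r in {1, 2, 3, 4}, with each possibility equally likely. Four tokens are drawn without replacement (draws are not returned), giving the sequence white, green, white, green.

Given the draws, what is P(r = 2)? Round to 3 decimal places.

0.500

Under each hypothesis, the probability of the observed sequence is: P(data | r = 1) = (1/5)(4/4)(0/3) = 0; P(data | r = 2) = (2/5)(3/4)(1/3)(2/2) = 1/10; P(data | r = 3) = (3/5)(2/4)(2/3)(1/2) = 1/10; P(data | r = 4) = (4/5)(1/4)(3/3)(0/2) = 0.
Weighting by the prior gives 1/4 · 0 = 0, 1/4 · 1/10 = 1/40, 1/4 · 1/10 = 1/40, 1/4 · 0 = 0; summing to 1/20.
Hence P(r = 2 | data) = (1/40) / (1/20) = 1/2.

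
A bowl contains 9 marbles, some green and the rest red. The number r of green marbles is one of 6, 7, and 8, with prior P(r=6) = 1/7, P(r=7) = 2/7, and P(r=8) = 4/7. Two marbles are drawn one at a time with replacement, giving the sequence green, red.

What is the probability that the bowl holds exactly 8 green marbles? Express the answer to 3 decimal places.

0.410

Under each hypothesis, the probability of the observed sequence is: P(data | r = 6) = (6/9)(3/9) = 2/9; P(data | r = 7) = (7/9)(2/9) = 14/81; P(data | r = 8) = (8/9)(1/9) = 8/81.
Multiplying each by its prior: 1/7 · 2/9 = 2/63, 2/7 · 14/81 = 4/81, 4/7 · 8/81 = 32/567; these sum to 26/189.
So P(r = 8 | data) = (32/567) / (26/189) = 16/39.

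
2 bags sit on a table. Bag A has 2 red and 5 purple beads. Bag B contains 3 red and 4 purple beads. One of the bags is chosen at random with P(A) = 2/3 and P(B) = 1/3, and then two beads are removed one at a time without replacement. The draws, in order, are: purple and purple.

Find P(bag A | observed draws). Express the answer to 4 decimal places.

For each hypothesis, P(data | H) works out to: P(data | bag A) = (5/7)(4/6) = 10/21; P(data | bag B) = (4/7)(3/6) = 2/7.
Multiplying each by its prior: 2/3 · 10/21 = 20/63, 1/3 · 2/7 = 2/21; these sum to 26/63.
So P(bag A | data) = (20/63) / (26/63) = 10/13.

0.7692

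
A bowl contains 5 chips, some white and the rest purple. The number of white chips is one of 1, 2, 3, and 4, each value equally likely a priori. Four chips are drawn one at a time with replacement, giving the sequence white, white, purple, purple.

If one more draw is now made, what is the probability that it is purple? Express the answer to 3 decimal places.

0.500

The likelihood of the observed sequence under each hypothesis: P(data | r = 1) = (1/5)(1/5)(4/5)(4/5) = 16/625; P(data | r = 2) = (2/5)(2/5)(3/5)(3/5) = 36/625; P(data | r = 3) = (3/5)(3/5)(2/5)(2/5) = 36/625; P(data | r = 4) = (4/5)(4/5)(1/5)(1/5) = 16/625.
The prior-weighted likelihoods are 1/4 · 16/625 = 4/625, 1/4 · 36/625 = 9/625, 1/4 · 36/625 = 9/625, 1/4 · 16/625 = 4/625; summing to 26/625.
Dividing through by the total gives posterior P(r = 1 | data) = 2/13, P(r = 2 | data) = 9/26, P(r = 3 | data) = 9/26, P(r = 4 | data) = 2/13.
Averaging over the posterior, P(purple next | data) = (4/5)(2/13) + (3/5)(9/26) + (2/5)(9/26) + (1/5)(2/13) = 1/2.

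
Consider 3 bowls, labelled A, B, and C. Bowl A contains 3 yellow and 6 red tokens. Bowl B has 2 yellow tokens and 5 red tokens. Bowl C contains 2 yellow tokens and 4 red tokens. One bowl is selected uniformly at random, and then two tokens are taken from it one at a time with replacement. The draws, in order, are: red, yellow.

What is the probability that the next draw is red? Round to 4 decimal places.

For each hypothesis, P(data | H) works out to: P(data | bowl A) = (6/9)(3/9) = 0.22222; P(data | bowl B) = (5/7)(2/7) = 0.20408; P(data | bowl C) = (4/6)(2/6) = 0.22222.
Multiplying each by its prior: 1/3 · 0.22222 = 0.074074, 1/3 · 0.20408 = 0.068027, 1/3 · 0.22222 = 0.074074; these sum to 0.21618.
Normalising, the posterior is P(bowl A | data) = 0.34266, P(bowl B | data) = 0.31469, P(bowl C | data) = 0.34266.
The predictive probability is P(red next | data) = (2/3)(0.34266) + (5/7)(0.31469) + (2/3)(0.34266) = 0.68165.

0.6817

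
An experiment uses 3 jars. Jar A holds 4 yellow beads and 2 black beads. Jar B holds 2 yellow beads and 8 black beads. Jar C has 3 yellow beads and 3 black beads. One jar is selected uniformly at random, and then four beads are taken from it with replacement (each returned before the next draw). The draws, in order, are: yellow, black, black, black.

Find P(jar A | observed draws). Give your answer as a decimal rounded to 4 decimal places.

For each hypothesis, P(data | H) works out to: P(data | jar A) = (4/6)(2/6)(2/6)(2/6) = 0.024691; P(data | jar B) = (2/10)(8/10)(8/10)(8/10) = 0.1024; P(data | jar C) = (3/6)(3/6)(3/6)(3/6) = 0.0625.
The prior-weighted likelihoods are 1/3 · 0.024691 = 0.0082305, 1/3 · 0.1024 = 0.034133, 1/3 · 0.0625 = 0.020833; summing to 0.063197.
Therefore the posterior P(jar A | data) = (0.0082305) / (0.063197) = 0.13023.

0.1302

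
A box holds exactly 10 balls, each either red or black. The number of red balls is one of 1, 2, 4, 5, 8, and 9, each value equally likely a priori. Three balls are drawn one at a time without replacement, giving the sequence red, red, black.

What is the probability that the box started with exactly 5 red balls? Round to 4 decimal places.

For each hypothesis, P(data | H) works out to: P(data | r = 1) = (1/10)(0/9) = 0; P(data | r = 2) = (2/10)(1/9)(8/8) = 1/45; P(data | r = 4) = (4/10)(3/9)(6/8) = 1/10; P(data | r = 5) = (5/10)(4/9)(5/8) = 5/36; P(data | r = 8) = (8/10)(7/9)(2/8) = 7/45; P(data | r = 9) = (9/10)(8/9)(1/8) = 1/10.
The prior-weighted likelihoods are 1/6 · 0 = 0, 1/6 · 1/45 = 1/270, 1/6 · 1/10 = 1/60, 1/6 · 5/36 = 5/216, 1/6 · 7/45 = 7/270, 1/6 · 1/10 = 1/60; with total 31/360.
Therefore the posterior P(r = 5 | data) = (5/216) / (31/360) = 25/93.

0.2688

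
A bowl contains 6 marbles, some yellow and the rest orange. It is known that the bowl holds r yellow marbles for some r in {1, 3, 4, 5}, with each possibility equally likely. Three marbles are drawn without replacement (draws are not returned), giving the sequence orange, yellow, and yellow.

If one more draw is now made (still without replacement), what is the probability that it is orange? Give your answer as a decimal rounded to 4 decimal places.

Compute the likelihood of the observed sequence for each case: P(data | r = 1) = (5/6)(1/5)(0/4) = 0; P(data | r = 3) = (3/6)(3/5)(2/4) = 3/20; P(data | r = 4) = (2/6)(4/5)(3/4) = 1/5; P(data | r = 5) = (1/6)(5/5)(4/4) = 1/6.
The prior-weighted likelihoods are 1/4 · 0 = 0, 1/4 · 3/20 = 3/80, 1/4 · 1/5 = 1/20, 1/4 · 1/6 = 1/24; with total 31/240.
Normalising, the posterior is P(r = 1 | data) = 0, P(r = 3 | data) = 9/31, P(r = 4 | data) = 12/31, P(r = 5 | data) = 10/31.
Averaging over the posterior, P(orange next | data) = (2/3)(9/31) + (1/3)(12/31) + (0)(10/31) = 10/31.

0.3226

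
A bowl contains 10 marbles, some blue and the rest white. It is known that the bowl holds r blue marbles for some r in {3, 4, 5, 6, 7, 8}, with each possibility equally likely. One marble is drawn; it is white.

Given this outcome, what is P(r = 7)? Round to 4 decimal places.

0.1111

The likelihood of this draw under each hypothesis: P(data | r = 3) = (7/10) = 7/10; P(data | r = 4) = (6/10) = 3/5; P(data | r = 5) = (5/10) = 1/2; P(data | r = 6) = (4/10) = 2/5; P(data | r = 7) = (3/10) = 3/10; P(data | r = 8) = (2/10) = 1/5.
Multiplying each by its prior: 1/6 · 7/10 = 7/60, 1/6 · 3/5 = 1/10, 1/6 · 1/2 = 1/12, 1/6 · 2/5 = 1/15, 1/6 · 3/10 = 1/20, 1/6 · 1/5 = 1/30; these sum to 9/20.
So P(r = 7 | data) = (1/20) / (9/20) = 1/9.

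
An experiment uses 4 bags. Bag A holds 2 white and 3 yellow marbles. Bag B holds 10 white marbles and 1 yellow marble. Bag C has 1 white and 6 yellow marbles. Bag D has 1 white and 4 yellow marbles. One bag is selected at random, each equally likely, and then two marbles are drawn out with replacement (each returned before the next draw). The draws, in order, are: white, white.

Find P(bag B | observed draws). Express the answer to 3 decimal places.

The likelihood of the observed sequence under each hypothesis: P(data | bag A) = (2/5)(2/5) = 0.16; P(data | bag B) = (10/11)(10/11) = 0.82645; P(data | bag C) = (1/7)(1/7) = 0.020408; P(data | bag D) = (1/5)(1/5) = 0.04.
The prior-weighted likelihoods are 1/4 · 0.16 = 0.04, 1/4 · 0.82645 = 0.20661, 1/4 · 0.020408 = 0.005102, 1/4 · 0.04 = 0.01; these sum to 0.26171.
Therefore the posterior P(bag B | data) = (0.20661) / (0.26171) = 0.78946.

0.789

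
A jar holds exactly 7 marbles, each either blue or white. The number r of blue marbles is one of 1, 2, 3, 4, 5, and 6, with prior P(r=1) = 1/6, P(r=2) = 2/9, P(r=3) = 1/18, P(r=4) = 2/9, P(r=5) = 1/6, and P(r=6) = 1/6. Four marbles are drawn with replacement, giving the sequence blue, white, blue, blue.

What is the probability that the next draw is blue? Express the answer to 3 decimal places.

Compute the likelihood of the observed sequence for each case: P(data | r = 1) = (1/7)(6/7)(1/7)(1/7) = 0.002499; P(data | r = 2) = (2/7)(5/7)(2/7)(2/7) = 0.01666; P(data | r = 3) = (3/7)(4/7)(3/7)(3/7) = 0.044981; P(data | r = 4) = (4/7)(3/7)(4/7)(4/7) = 0.079967; P(data | r = 5) = (5/7)(2/7)(5/7)(5/7) = 0.10412; P(data | r = 6) = (6/7)(1/7)(6/7)(6/7) = 0.089963.
Multiplying each by its prior: 1/6 · 0.002499 = 0.00041649, 2/9 · 0.01666 = 0.0037022, 1/18 · 0.044981 = 0.002499, 2/9 · 0.079967 = 0.01777, 1/6 · 0.10412 = 0.017354, 1/6 · 0.089963 = 0.014994; summing to 0.056736.
The posterior is then P(r = 1 | data) = 0.0073409, P(r = 2 | data) = 0.065253, P(r = 3 | data) = 0.044046, P(r = 4 | data) = 0.31321, P(r = 5 | data) = 0.30587, P(r = 6 | data) = 0.26427.
Averaging over the posterior, P(blue next | data) = (1/7)(0.0073409) + (2/7)(0.065253) + (3/7)(0.044046) + (4/7)(0.31321) + (5/7)(0.30587) + (6/7)(0.26427) = 0.66255.

0.663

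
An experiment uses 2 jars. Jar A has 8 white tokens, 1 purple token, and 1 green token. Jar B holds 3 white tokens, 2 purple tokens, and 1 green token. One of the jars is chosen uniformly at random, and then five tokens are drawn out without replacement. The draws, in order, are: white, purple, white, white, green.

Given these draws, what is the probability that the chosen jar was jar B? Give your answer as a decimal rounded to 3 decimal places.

Compute the likelihood of the observed sequence for each case: P(data | jar A) = (8/10)(1/9)(7/8)(6/7)(1/6) = 1/90; P(data | jar B) = (3/6)(2/5)(2/4)(1/3)(1/2) = 1/60.
Weighting by the prior gives 1/2 · 1/90 = 1/180, 1/2 · 1/60 = 1/120; summing to 1/72.
Therefore the posterior P(jar B | data) = (1/120) / (1/72) = 3/5.

0.600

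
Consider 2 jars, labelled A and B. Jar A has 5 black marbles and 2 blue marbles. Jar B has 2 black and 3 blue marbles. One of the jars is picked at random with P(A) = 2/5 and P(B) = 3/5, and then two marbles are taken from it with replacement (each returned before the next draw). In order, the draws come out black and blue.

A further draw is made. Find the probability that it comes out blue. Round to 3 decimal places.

Under each hypothesis, the probability of the observed sequence is: P(data | jar A) = (5/7)(2/7) = 0.20408; P(data | jar B) = (2/5)(3/5) = 0.24.
The prior-weighted likelihoods are 2/5 · 0.20408 = 0.081633, 3/5 · 0.24 = 0.144; these sum to 0.22563.
Normalising, the posterior is P(jar A | data) = 0.36179, P(jar B | data) = 0.63821.
So P(blue next | data) = Σ P(blue next | H) P(H | data) = (2/7)(0.36179) + (3/5)(0.63821) = 0.48629.

0.486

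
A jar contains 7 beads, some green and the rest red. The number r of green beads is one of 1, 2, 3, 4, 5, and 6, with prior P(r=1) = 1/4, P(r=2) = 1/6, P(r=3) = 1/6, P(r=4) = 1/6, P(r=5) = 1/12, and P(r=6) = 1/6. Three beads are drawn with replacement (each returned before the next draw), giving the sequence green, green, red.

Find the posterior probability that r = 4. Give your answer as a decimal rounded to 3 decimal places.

The likelihood of the observed sequence under each hypothesis: P(data | r = 1) = (1/7)(1/7)(6/7) = 0.017493; P(data | r = 2) = (2/7)(2/7)(5/7) = 0.058309; P(data | r = 3) = (3/7)(3/7)(4/7) = 0.10496; P(data | r = 4) = (4/7)(4/7)(3/7) = 0.13994; P(data | r = 5) = (5/7)(5/7)(2/7) = 0.14577; P(data | r = 6) = (6/7)(6/7)(1/7) = 0.10496.
Weighting by the prior gives 1/4 · 0.017493 = 0.0043732, 1/6 · 0.058309 = 0.0097182, 1/6 · 0.10496 = 0.017493, 1/6 · 0.13994 = 0.023324, 1/12 · 0.14577 = 0.012148, 1/6 · 0.10496 = 0.017493; summing to 0.084548.
Therefore the posterior P(r = 4 | data) = (0.023324) / (0.084548) = 0.27586.

0.276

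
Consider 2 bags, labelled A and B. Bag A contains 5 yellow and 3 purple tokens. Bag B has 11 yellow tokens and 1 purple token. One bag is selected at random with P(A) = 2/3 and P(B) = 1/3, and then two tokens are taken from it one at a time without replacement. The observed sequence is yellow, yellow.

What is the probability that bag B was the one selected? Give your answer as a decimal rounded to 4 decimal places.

Compute the likelihood of the observed sequence for each case: P(data | bag A) = (5/8)(4/7) = 5/14; P(data | bag B) = (11/12)(10/11) = 5/6.
Multiplying each by its prior: 2/3 · 5/14 = 5/21, 1/3 · 5/6 = 5/18; these sum to 65/126.
By Bayes' rule, P(bag B | data) = (5/18) / (65/126) = 7/13.

0.5385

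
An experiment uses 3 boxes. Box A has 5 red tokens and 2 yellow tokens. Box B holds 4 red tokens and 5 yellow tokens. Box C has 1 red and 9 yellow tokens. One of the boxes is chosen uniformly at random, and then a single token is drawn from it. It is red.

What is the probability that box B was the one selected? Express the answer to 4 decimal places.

Compute the likelihood of this draw for each case: P(data | box A) = (5/7) = 0.71429; P(data | box B) = (4/9) = 0.44444; P(data | box C) = (1/10) = 0.1.
Weighting by the prior gives 1/3 · 0.71429 = 0.2381, 1/3 · 0.44444 = 0.14815, 1/3 · 0.1 = 0.033333; summing to 0.41958.
Therefore the posterior P(box B | data) = (0.14815) / (0.41958) = 0.35309.

0.3531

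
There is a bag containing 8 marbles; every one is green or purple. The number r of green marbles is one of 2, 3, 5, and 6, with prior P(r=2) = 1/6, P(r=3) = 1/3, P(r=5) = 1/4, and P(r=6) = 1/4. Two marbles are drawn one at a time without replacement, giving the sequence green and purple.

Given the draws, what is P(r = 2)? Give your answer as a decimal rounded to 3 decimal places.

0.145

Compute the likelihood of the observed sequence for each case: P(data | r = 2) = (2/8)(6/7) = 3/14; P(data | r = 3) = (3/8)(5/7) = 15/56; P(data | r = 5) = (5/8)(3/7) = 15/56; P(data | r = 6) = (6/8)(2/7) = 3/14.
The prior-weighted likelihoods are 1/6 · 3/14 = 1/28, 1/3 · 15/56 = 5/56, 1/4 · 15/56 = 15/224, 1/4 · 3/14 = 3/56; summing to 55/224.
So P(r = 2 | data) = (1/28) / (55/224) = 8/55.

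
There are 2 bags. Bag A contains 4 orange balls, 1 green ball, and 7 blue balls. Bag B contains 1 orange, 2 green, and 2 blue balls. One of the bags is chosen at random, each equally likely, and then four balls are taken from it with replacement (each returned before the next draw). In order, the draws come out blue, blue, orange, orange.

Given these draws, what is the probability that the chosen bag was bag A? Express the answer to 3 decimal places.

The likelihood of the observed sequence under each hypothesis: P(data | bag A) = (7/12)(7/12)(4/12)(4/12) = 0.037809; P(data | bag B) = (2/5)(2/5)(1/5)(1/5) = 0.0064.
Multiplying each by its prior: 1/2 · 0.037809 = 0.018904, 1/2 · 0.0064 = 0.0032; summing to 0.022104.
Therefore the posterior P(bag A | data) = (0.018904) / (0.022104) = 0.85523.

0.855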